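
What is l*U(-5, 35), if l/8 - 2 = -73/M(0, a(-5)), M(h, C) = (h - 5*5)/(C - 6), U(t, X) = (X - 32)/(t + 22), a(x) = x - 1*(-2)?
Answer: -14568/425 ≈ -34.278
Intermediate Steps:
a(x) = 2 + x (a(x) = x + 2 = 2 + x)
U(t, X) = (-32 + X)/(22 + t)
M(h, C) = (-25 + h)/(-6 + C) (M(h, C) = (h - 25)/(-6 + C) = (-25 + h)/(-6 + C))
l = -4856/25 (l = 16 + 8*(-73*(-6 + (2 - 5))/(-25 + 0)) = 16 + 8*(-73/(-25/(-6 - 3))) = 16 + 8*(-73/(-25/(-9))) = 16 + 8*(-73/((-⅑*(-25)))) = 16 + 8*(-73/25/9) = 16 + 8*(-73*9/25) = 16 + 8*(-657/25) = 16 - 5256/25 = -4856/25 ≈ -194.24)
l*U(-5, 35) = -4856*(-32 + 35)/(25*(22 - 5)) = -4856*3/(25*17) = -4856*3/425 = -4856/25*3/17 = -14568/425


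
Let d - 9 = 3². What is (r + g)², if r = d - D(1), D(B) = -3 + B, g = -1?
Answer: 361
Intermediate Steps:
d = 18 (d = 9 + 3² = 9 + 9 = 18)
r = 20 (r = 18 - (-3 + 1) = 18 - 1*(-2) = 18 + 2 = 20)
(r + g)² = (20 - 1)² = 19² = 361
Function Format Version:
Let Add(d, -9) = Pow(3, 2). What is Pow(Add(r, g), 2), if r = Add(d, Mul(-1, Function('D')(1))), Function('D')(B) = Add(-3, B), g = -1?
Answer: 361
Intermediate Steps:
d = 18 (d = Add(9, Pow(3, 2)) = Add(9, 9) = 18)
r = 20 (r = Add(18, Mul(-1, Add(-3, 1))) = Add(18, Mul(-1, -2)) = Add(18, 2) = 20)
Pow(Add(r, g), 2) = Pow(Add(20, -1), 2) = Pow(19, 2) = 361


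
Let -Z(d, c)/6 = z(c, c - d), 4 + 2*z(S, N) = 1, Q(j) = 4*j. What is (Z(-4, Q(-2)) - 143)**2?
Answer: 17956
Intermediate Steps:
z(S, N) = -3/2 (z(S, N) = -2 + (1/2)*1 = -2 + 1/2 = -3/2)
Z(d, c) = 9 (Z(d, c) = -6*(-3/2) = 9)
(Z(-4, Q(-2)) - 143)**2 = (9 - 143)**2 = (-134)**2 = 17956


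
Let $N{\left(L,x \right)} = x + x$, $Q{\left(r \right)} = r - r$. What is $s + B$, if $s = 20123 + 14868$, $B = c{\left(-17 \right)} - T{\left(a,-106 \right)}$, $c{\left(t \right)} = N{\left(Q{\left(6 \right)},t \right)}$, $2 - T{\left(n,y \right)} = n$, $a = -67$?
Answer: $34888$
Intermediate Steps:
$T{\left(n,y \right)} = 2 - n$
$Q{\left(r \right)} = 0$
$N{\left(L,x \right)} = 2 x$
$c{\left(t \right)} = 2 t$
$B = -103$ ($B = 2 \left(-17\right) - \left(2 - -67\right) = -34 - \left(2 + 67\right) = -34 - 69 = -103$)
$s = 34991$
$s + B = 34991 - 103 = 34888$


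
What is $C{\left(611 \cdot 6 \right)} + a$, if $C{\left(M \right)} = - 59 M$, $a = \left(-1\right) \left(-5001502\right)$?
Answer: $4785208$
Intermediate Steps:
$a = 5001502$
$C{\left(611 \cdot 6 \right)} + a = - 59 \cdot 611 \cdot 6 + 5001502 = \left(-59\right) 3666 + 5001502 = -216294 + 5001502 = 4785208$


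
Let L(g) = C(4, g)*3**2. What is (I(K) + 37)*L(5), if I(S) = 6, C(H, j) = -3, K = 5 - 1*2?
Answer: -1161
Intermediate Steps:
K = 3 (K = 5 - 2 = 3)
L(g) = -27 (L(g) = -3*3**2 = -3*9 = -27)
(I(K) + 37)*L(5) = (6 + 37)*(-27) = 43*(-27) = -1161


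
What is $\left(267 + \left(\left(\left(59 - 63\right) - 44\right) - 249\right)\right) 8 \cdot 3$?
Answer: $-720$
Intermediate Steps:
$\left(267 + \left(\left(\left(59 - 63\right) - 44\right) - 249\right)\right) 8 \cdot 3 = \left(267 - 297\right) 24 = \left(-30\right) 24 = -720$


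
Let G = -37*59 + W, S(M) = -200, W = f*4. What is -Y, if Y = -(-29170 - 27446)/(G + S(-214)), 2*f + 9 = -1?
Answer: 18872/801 ≈ 23.561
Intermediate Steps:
f = -5 (f = -9/2 + (½)*(-1) = -9/2 - ½ = -5)
W = -20 (W = -5*4 = -20)
G = -2203 (G = -37*59 - 20 = -2183 - 20 = -2203)
Y = -18872/801 (Y = -(-29170 - 27446)/(-2203 - 200) = -(-56616)/(-2403) = -(-56616)*(-1)/2403 = -1*18872/801 = -18872/801 ≈ -23.561)
-Y = -1*(-18872/801) = 18872/801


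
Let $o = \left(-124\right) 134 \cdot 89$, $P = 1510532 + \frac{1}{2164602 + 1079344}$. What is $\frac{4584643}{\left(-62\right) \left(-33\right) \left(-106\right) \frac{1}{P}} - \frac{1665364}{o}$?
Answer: $- \frac{2350168537755177291197}{73599533981864} \approx -3.1932 \cdot 10^{7}$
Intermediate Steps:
$P = \frac{4900084239273}{3243946}$ ($P = 1510532 + \frac{1}{3243946} = \frac{4900084239273}{3243946} \approx 1.5105 \cdot 10^{6}$)
$o = -1478824$ ($o = \left(-16616\right) 89 = -1478824$)
$\frac{4584643}{\left(-62\right) \left(-33\right) \left(-106\right) \frac{1}{P}} - \frac{1665364}{o} = \frac{4584643}{\left(-62\right) \left(-33\right) \left(-106\right) \frac{1}{\frac{4900084239273}{3243946}}} - \frac{1665364}{-1478824} = \frac{4584643}{2046 \left(-106\right) \frac{3243946}{4900084239273}} - - \frac{416341}{369706} = \frac{4584643}{\left(-216876\right) \frac{3243946}{4900084239273}} + \frac{416341}{369706} = \frac{4584643}{- \frac{234511344232}{1633361413091}} + \frac{416341}{369706} = 4584643 \left(- \frac{1633361413091}{234511344232}\right) + \frac{416341}{369706} = - \frac{394125208894619027}{12342702328} + \frac{416341}{369706} = - \frac{2350168537755177291197}{73599533981864}$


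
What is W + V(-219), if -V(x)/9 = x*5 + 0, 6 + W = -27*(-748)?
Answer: 30045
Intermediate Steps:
W = 20190 (W = -6 - 27*(-748) = -6 + 20196 = 20190)
V(x) = -45*x (V(x) = -9*(x*5 + 0) = -9*(5*x + 0) = -45*x)
W + V(-219) = 20190 - 45*(-219) = 20190 + 9855 = 30045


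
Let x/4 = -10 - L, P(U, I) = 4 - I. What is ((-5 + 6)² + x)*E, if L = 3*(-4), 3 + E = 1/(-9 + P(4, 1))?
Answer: -57/2 ≈ -28.500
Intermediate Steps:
E = -19/6 (E = -3 + 1/(-9 + (4 - 1*1)) = -3 + 1/(-9 + (4 - 1)) = -3 + 1/(-9 + 3) = -3 + 1/(-6) = -3 - ⅙ = -19/6 ≈ -3.1667)
L = -12
x = 8 (x = 4*(-10 - 1*(-12)) = 4*(-10 + 12) = 4*2 = 8)
((-5 + 6)² + x)*E = ((-5 + 6)² + 8)*(-19/6) = (1² + 8)*(-19/6) = (1 + 8)*(-19/6) = 9*(-19/6) = -57/2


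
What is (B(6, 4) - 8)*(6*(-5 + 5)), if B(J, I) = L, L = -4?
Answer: 0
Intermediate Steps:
B(J, I) = -4
(B(6, 4) - 8)*(6*(-5 + 5)) = (-4 - 8)*(6*(-5 + 5)) = -72*0 = -12*0 = 0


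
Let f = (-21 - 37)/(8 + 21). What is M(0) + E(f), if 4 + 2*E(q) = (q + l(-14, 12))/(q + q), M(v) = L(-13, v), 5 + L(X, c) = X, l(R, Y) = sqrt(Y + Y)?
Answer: -79/4 - sqrt(6)/4 ≈ -20.362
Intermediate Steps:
f = -2 (f = -58/29 = -58*1/29 = -2)
l(R, Y) = sqrt(2)*sqrt(Y) (l(R, Y) = sqrt(2*Y) = sqrt(2)*sqrt(Y))
L(X, c) = -5 + X
M(v) = -18 (M(v) = -5 - 13 = -18)
E(q) = -2 + (q + 2*sqrt(6))/(4*q) (E(q) = -2 + ((q + sqrt(2)*sqrt(12))/(q + q))/2 = -2 + ((q + sqrt(2)*(2*sqrt(3)))/((2*q)))/2 = -2 + ((q + 2*sqrt(6))*(1/(2*q)))/2 = -2 + ((q + 2*sqrt(6))/(2*q))/2 = -2 + (q + 2*sqrt(6))/(4*q))
M(0) + E(f) = -18 + (-7/4 + (1/2)*sqrt(6)/(-2)) = -18 + (-7/4 + (1/2)*sqrt(6)*(-1/2)) = -18 + (-7/4 - sqrt(6)/4) = -79/4 - sqrt(6)/4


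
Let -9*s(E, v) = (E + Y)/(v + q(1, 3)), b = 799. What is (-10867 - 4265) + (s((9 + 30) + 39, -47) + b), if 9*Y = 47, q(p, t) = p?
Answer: -53404009/3726 ≈ -14333.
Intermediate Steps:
Y = 47/9 (Y = (⅑)*47 = 47/9 ≈ 5.2222)
s(E, v) = -(47/9 + E)/(9*(1 + v)) (s(E, v) = -(E + 47/9)/(9*(v + 1)) = -(47/9 + E)/(9*(1 + v)))
(-10867 - 4265) + (s((9 + 30) + 39, -47) + b) = (-10867 - 4265) + ((-47 - 9*((9 + 30) + 39))/(81*(1 - 47)) + 799) = -15132 + ((1/81)*(-47 - 9*(39 + 39))/(-46) + 799) = -15132 + ((1/81)*(-1/46)*(-47 - 9*78) + 799) = -15132 + ((1/81)*(-1/46)*(-47 - 702) + 799) = -15132 + ((1/81)*(-1/46)*(-749) + 799) = -15132 + (749/3726 + 799) = -15132 + 2977823/3726 = -53404009/3726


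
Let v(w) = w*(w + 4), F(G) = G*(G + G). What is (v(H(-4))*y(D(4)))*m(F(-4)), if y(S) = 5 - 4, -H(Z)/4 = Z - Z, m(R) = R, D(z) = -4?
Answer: 0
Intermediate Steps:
F(G) = 2*G² (F(G) = G*(2*G) = 2*G²)
H(Z) = 0 (H(Z) = -4*(Z - Z) = -4*0 = 0)
v(w) = w*(4 + w)
y(S) = 1
(v(H(-4))*y(D(4)))*m(F(-4)) = ((0*(4 + 0))*1)*(2*(-4)²) = ((0*4)*1)*(2*16) = (0*1)*32 = 0*32 = 0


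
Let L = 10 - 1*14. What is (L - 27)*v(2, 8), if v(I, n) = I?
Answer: -62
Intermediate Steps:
L = -4 (L = 10 - 14 = -4)
(L - 27)*v(2, 8) = (-4 - 27)*2 = -31*2 = -62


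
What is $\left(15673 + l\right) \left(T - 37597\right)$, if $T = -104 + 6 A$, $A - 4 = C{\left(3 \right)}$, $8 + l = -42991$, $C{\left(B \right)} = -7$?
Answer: $1030709394$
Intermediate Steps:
$l = -42999$ ($l = -8 - 42991 = -42999$)
$A = -3$ ($A = 4 - 7 = -3$)
$T = -122$ ($T = -104 + 6 \left(-3\right) = -104 - 18 = -122$)
$\left(15673 + l\right) \left(T - 37597\right) = \left(15673 - 42999\right) \left(-122 - 37597\right) = \left(-27326\right) \left(-37719\right) = 1030709394$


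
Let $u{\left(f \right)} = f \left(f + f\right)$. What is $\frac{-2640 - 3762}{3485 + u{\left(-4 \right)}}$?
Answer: $- \frac{6402}{3517} \approx -1.8203$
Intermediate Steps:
$u{\left(f \right)} = 2 f^{2}$ ($u{\left(f \right)} = f 2 f = 2 f^{2}$)
$\frac{-2640 - 3762}{3485 + u{\left(-4 \right)}} = \frac{-2640 - 3762}{3485 + 2 \left(-4\right)^{2}} = - \frac{6402}{3485 + 2 \cdot 16} = - \frac{6402}{3485 + 32} = - \frac{6402}{3517}$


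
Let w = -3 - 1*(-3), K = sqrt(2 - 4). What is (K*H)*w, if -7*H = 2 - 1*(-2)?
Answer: 0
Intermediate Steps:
K = I*sqrt(2) (K = sqrt(-2) = I*sqrt(2) ≈ 1.4142*I)
w = 0 (w = -3 + 3 = 0)
H = -4/7 (H = -(2 - 1*(-2))/7 = -(2 + 2)/7 = -1/7*4 = -4/7 ≈ -0.57143)
(K*H)*w = ((I*sqrt(2))*(-4/7))*0 = -4*I*sqrt(2)/7*0 = 0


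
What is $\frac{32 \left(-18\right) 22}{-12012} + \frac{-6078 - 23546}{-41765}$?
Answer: $\frac{6705224}{3800615} \approx 1.7642$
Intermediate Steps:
$\frac{32 \left(-18\right) 22}{-12012} + \frac{-6078 - 23546}{-41765} = \left(-576\right) 22 \left(- \frac{1}{12012}\right) - - \frac{29624}{41765} = \left(-12672\right) \left(- \frac{1}{12012}\right) + \frac{29624}{41765} = \frac{96}{91} + \frac{29624}{41765} = \frac{6705224}{3800615}$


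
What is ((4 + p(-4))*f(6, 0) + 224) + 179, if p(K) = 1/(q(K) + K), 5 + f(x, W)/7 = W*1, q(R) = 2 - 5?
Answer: 268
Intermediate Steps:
q(R) = -3
f(x, W) = -35 + 7*W (f(x, W) = -35 + 7*(W*1) = -35 + 7*W)
p(K) = 1/(-3 + K)
((4 + p(-4))*f(6, 0) + 224) + 179 = ((4 + 1/(-3 - 4))*(-35 + 7*0) + 224) + 179 = ((4 + 1/(-7))*(-35 + 0) + 224) + 179 = ((4 - ⅐)*(-35) + 224) + 179 = ((27/7)*(-35) + 224) + 179 = (-135 + 224) + 179 = 89 + 179 = 268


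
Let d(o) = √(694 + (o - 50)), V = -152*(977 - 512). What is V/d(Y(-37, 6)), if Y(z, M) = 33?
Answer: -70680*√677/677 ≈ -2716.5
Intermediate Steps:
V = -70680 (V = -152*465 = -70680)
d(o) = √(644 + o) (d(o) = √(694 + (-50 + o)) = √(644 + o))
V/d(Y(-37, 6)) = -70680/√(644 + 33) = -70680*√677/677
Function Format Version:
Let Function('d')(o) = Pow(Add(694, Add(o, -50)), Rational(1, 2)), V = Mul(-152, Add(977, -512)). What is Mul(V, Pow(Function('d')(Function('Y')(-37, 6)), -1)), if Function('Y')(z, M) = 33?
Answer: Mul(Rational(-70680, 677), Pow(677, Rational(1, 2))) ≈ -2716.5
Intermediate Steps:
V = -70680 (V = Mul(-152, 465) = -70680)
Function('d')(o) = Pow(Add(644, o), Rational(1, 2)) (Function('d')(o) = Pow(Add(694, Add(-50, o)), Rational(1, 2)) = Pow(Add(644, o), Rational(1, 2)))
Mul(V, Pow(Function('d')(Function('Y')(-37, 6)), -1)) = Mul(-70680, Pow(Pow(Add(644, 33), Rational(1, 2)), -1)) = Mul(-70680, Pow(Pow(677, Rational(1, 2)), -1)) = Mul(-70680, Mul(Rational(1, 677), Pow(677, Rational(1, 2)))) = Mul(Rational(-70680, 677), Pow(677, Rational(1, 2)))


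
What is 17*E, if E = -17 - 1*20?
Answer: -629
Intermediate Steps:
E = -37 (E = -17 - 20 = -37)
17*E = 17*(-37) = -629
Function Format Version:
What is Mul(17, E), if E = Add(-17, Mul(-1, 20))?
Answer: -629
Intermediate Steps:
E = -37 (E = Add(-17, -20) = -37)
Mul(17, E) = Mul(17, -37) = -629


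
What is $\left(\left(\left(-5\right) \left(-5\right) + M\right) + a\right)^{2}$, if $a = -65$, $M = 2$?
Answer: $1444$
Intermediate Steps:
$\left(\left(\left(-5\right) \left(-5\right) + M\right) + a\right)^{2} = \left(\left(\left(-5\right) \left(-5\right) + 2\right) - 65\right)^{2} = \left(\left(25 + 2\right) - 65\right)^{2} = \left(27 - 65\right)^{2} = \left(-38\right)^{2} = 1444$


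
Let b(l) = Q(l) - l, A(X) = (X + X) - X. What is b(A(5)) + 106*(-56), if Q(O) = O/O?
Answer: -5940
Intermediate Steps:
A(X) = X (A(X) = 2*X - X = X)
Q(O) = 1
b(l) = 1 - l
b(A(5)) + 106*(-56) = (1 - 1*5) + 106*(-56) = (1 - 5) - 5936 = -4 - 5936 = -5940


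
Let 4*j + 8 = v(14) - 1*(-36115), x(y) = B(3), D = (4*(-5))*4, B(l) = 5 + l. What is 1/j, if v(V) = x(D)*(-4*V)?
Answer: 4/35659 ≈ 0.00011217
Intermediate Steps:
D = -80 (D = -20*4 = -80)
x(y) = 8 (x(y) = 5 + 3 = 8)
v(V) = -32*V (v(V) = 8*(-4*V) = -32*V)
j = 35659/4 (j = -2 + (-32*14 - 1*(-36115))/4 = -2 + (-448 + 36115)/4 = -2 + (1/4)*35667 = -2 + 35667/4 = 35659/4 ≈ 8914.8)
1/j = 1/(35659/4) = 4/35659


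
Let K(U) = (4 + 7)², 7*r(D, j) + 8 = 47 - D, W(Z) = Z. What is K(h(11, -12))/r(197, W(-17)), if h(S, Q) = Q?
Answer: -847/158 ≈ -5.3608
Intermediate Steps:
r(D, j) = 39/7 - D/7 (r(D, j) = -8/7 + (47 - D)/7 = -8/7 + (47/7 - D/7) = 39/7 - D/7)
K(U) = 121 (K(U) = 11² = 121)
K(h(11, -12))/r(197, W(-17)) = 121/(39/7 - ⅐*197) = 121/(39/7 - 197/7) = 121/(-158/7) = 121*(-7/158) = -847/158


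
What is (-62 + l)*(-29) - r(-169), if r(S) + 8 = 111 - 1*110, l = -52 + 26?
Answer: 2559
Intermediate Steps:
l = -26
r(S) = -7 (r(S) = -8 + (111 - 1*110) = -8 + (111 - 110) = -8 + 1 = -7)
(-62 + l)*(-29) - r(-169) = (-62 - 26)*(-29) - 1*(-7) = -88*(-29) + 7 = 2552 + 7 = 2559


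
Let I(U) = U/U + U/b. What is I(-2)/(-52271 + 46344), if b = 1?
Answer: 1/5927 ≈ 0.00016872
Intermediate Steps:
I(U) = 1 + U (I(U) = U/U + U/1 = 1 + U*1 = 1 + U)
I(-2)/(-52271 + 46344) = (1 - 2)/(-52271 + 46344) = -1/(-5927) = -1/5927*(-1) = 1/5927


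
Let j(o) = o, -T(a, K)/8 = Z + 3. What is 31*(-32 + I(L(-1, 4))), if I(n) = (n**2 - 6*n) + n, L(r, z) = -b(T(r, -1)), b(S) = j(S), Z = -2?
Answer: -248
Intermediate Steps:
T(a, K) = -8 (T(a, K) = -8*(-2 + 3) = -8*1 = -8)
b(S) = S
L(r, z) = 8 (L(r, z) = -1*(-8) = 8)
I(n) = n**2 - 5*n
31*(-32 + I(L(-1, 4))) = 31*(-32 + 8*(-5 + 8)) = 31*(-32 + 8*3) = 31*(-32 + 24) = 31*(-8) = -248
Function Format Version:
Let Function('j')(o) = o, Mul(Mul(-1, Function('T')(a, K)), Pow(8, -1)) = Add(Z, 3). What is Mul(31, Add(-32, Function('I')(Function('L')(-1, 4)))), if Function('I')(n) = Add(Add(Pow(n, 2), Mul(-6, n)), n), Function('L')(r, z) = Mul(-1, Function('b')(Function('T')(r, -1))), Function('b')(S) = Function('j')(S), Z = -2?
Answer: -248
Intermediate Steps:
Function('T')(a, K) = -8 (Function('T')(a, K) = Mul(-8, Add(-2, 3)) = Mul(-8, 1) = -8)
Function('b')(S) = S
Function('L')(r, z) = 8 (Function('L')(r, z) = Mul(-1, -8) = 8)
Function('I')(n) = Add(Pow(n, 2), Mul(-5, n))
Mul(31, Add(-32, Function('I')(Function('L')(-1, 4)))) = Mul(31, Add(-32, Mul(8, Add(-5, 8)))) = Mul(31, Add(-32, Mul(8, 3))) = Mul(31, Add(-32, 24)) = Mul(31, -8) = -248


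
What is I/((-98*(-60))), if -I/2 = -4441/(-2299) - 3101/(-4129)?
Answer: -2122174/2325679895 ≈ -0.00091250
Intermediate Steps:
I = -50932176/9492571 (I = -2*(-4441/(-2299) - 3101/(-4129)) = -2*(-4441*(-1/2299) - 3101*(-1/4129)) = -2*(4441/2299 + 3101/4129) = -2*25466088/9492571 = -50932176/9492571 ≈ -5.3655)
I/((-98*(-60))) = -50932176/(9492571*((-98*(-60)))) = -50932176/9492571/5880 = -50932176/9492571*1/5880 = -2122174/2325679895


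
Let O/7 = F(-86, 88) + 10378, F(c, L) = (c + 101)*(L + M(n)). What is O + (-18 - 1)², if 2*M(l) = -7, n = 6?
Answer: 163759/2 ≈ 81880.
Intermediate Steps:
M(l) = -7/2 (M(l) = (½)*(-7) = -7/2)
F(c, L) = (101 + c)*(-7/2 + L) (F(c, L) = (c + 101)*(L - 7/2) = (101 + c)*(-7/2 + L))
O = 163037/2 (O = 7*((-707/2 + 101*88 - 7/2*(-86) + 88*(-86)) + 10378) = 7*((-707/2 + 8888 + 301 - 7568) + 10378) = 7*(2535/2 + 10378) = 7*(23291/2) = 163037/2 ≈ 81519.)
O + (-18 - 1)² = 163037/2 + (-18 - 1)² = 163037/2 + (-19)² = 163037/2 + 361 = 163759/2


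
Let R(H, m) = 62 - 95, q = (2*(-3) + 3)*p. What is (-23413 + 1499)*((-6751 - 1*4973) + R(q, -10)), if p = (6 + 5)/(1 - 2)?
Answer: 257642898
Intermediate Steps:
p = -11 (p = 11/(-1) = 11*(-1) = -11)
q = 33 (q = (2*(-3) + 3)*(-11) = (-6 + 3)*(-11) = -3*(-11) = 33)
R(H, m) = -33
(-23413 + 1499)*((-6751 - 1*4973) + R(q, -10)) = (-23413 + 1499)*((-6751 - 1*4973) - 33) = -21914*((-6751 - 4973) - 33) = -21914*(-11724 - 33) = -21914*(-11757) = 257642898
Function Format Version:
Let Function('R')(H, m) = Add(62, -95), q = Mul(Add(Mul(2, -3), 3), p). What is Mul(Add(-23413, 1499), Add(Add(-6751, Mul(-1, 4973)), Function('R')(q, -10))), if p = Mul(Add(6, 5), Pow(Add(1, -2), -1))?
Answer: 257642898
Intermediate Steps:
p = -11 (p = Mul(11, Pow(-1, -1)) = Mul(11, -1) = -11)
q = 33 (q = Mul(Add(Mul(2, -3), 3), -11) = Mul(Add(-6, 3), -11) = Mul(-3, -11) = 33)
Function('R')(H, m) = -33
Mul(Add(-23413, 1499), Add(Add(-6751, Mul(-1, 4973)), Function('R')(q, -10))) = Mul(Add(-23413, 1499), Add(Add(-6751, Mul(-1, 4973)), -33)) = Mul(-21914, Add(Add(-6751, -4973), -33)) = Mul(-21914, Add(-11724, -33)) = Mul(-21914, -11757) = 257642898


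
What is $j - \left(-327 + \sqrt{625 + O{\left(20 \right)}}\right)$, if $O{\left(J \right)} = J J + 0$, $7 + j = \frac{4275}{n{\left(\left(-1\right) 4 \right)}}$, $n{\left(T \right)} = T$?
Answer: $- \frac{2995}{4} - 5 \sqrt{41} \approx -780.77$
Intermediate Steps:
$j = - \frac{4303}{4}$ ($j = -7 + \frac{4275}{\left(-1\right) 4} = -7 + \frac{4275}{-4} = -7 + 4275 \left(- \frac{1}{4}\right) = -7 - \frac{4275}{4} = - \frac{4303}{4} \approx -1075.8$)
$O{\left(J \right)} = J^{2}$ ($O{\left(J \right)} = J^{2} + 0 = J^{2}$)
$j - \left(-327 + \sqrt{625 + O{\left(20 \right)}}\right) = - \frac{4303}{4} + \left(327 - \sqrt{625 + 20^{2}}\right) = - \frac{4303}{4} + \left(327 - \sqrt{625 + 400}\right) = - \frac{4303}{4} + \left(327 - \sqrt{1025}\right) = - \frac{4303}{4} + \left(327 - 5 \sqrt{41}\right) = - \frac{2995}{4} - 5 \sqrt{41}$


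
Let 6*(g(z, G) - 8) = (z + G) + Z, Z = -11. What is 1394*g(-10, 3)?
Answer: 6970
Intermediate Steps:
g(z, G) = 37/6 + G/6 + z/6 (g(z, G) = 8 + ((z + G) - 11)/6 = 8 + ((G + z) - 11)/6 = 8 + (-11 + G + z)/6 = 8 + (-11/6 + G/6 + z/6) = 37/6 + G/6 + z/6)
1394*g(-10, 3) = 1394*(37/6 + (⅙)*3 + (⅙)*(-10)) = 1394*(37/6 + ½ - 5/3) = 1394*5 = 6970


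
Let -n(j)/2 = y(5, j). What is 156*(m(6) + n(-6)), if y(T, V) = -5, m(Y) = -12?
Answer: -312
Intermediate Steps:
n(j) = 10 (n(j) = -2*(-5) = 10)
156*(m(6) + n(-6)) = 156*(-12 + 10) = 156*(-2) = -312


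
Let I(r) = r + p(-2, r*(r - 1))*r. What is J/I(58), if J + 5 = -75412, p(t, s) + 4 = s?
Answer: -25139/63858 ≈ -0.39367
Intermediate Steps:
p(t, s) = -4 + s
I(r) = r + r*(-4 + r*(-1 + r)) (I(r) = r + (-4 + r*(r - 1))*r = r + (-4 + r*(-1 + r))*r = r + r*(-4 + r*(-1 + r)))
J = -75417 (J = -5 - 75412 = -75417)
J/I(58) = -75417*1/(58*(-3 + 58*(-1 + 58))) = -75417*1/(58*(-3 + 58*57)) = -75417*1/(58*(-3 + 3306)) = -75417/(58*3303) = -75417/191574 = -75417*1/191574 = -25139/63858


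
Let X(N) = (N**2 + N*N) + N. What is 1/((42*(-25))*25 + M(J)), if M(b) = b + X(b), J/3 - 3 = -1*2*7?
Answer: -1/24138 ≈ -4.1428e-5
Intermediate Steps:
J = -33 (J = 9 + 3*(-1*2*7) = 9 + 3*(-2*7) = 9 + 3*(-14) = 9 - 42 = -33)
X(N) = N + 2*N**2 (X(N) = (N**2 + N**2) + N = 2*N**2 + N = N + 2*N**2)
M(b) = b + b*(1 + 2*b)
1/((42*(-25))*25 + M(J)) = 1/((42*(-25))*25 + 2*(-33)*(1 - 33)) = 1/(-1050*25 + 2*(-33)*(-32)) = 1/(-26250 + 2112) = 1/(-24138) = -1/24138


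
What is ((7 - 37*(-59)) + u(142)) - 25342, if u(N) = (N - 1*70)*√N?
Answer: -23152 + 72*√142 ≈ -22294.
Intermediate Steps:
u(N) = √N*(-70 + N) (u(N) = (N - 70)*√N = (-70 + N)*√N = √N*(-70 + N))
((7 - 37*(-59)) + u(142)) - 25342 = ((7 - 37*(-59)) + √142*(-70 + 142)) - 25342 = ((7 + 2183) + √142*72) - 25342 = (2190 + 72*√142) - 25342 = -23152 + 72*√142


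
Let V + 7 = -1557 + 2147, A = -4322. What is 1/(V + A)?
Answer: -1/3739 ≈ -0.00026745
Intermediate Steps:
V = 583 (V = -7 + (-1557 + 2147) = -7 + 590 = 583)
1/(V + A) = 1/(583 - 4322) = 1/(-3739) = -1/3739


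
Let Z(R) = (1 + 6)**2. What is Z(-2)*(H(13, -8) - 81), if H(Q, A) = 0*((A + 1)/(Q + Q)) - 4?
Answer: -4165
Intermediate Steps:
H(Q, A) = -4 (H(Q, A) = 0*((1 + A)/((2*Q))) - 4 = 0*((1 + A)*(1/(2*Q))) - 4 = 0*((1 + A)/(2*Q)) - 4 = 0 - 4 = -4)
Z(R) = 49 (Z(R) = 7**2 = 49)
Z(-2)*(H(13, -8) - 81) = 49*(-4 - 81) = 49*(-85) = -4165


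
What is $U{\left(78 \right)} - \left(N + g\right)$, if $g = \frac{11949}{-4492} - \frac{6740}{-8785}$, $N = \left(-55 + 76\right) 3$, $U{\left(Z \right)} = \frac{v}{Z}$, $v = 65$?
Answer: $- \frac{1427123275}{23677332} \approx -60.274$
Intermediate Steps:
$U{\left(Z \right)} = \frac{65}{Z}$
$N = 63$ ($N = 21 \cdot 3 = 63$)
$g = - \frac{14939177}{7892444}$ ($g = 11949 \left(- \frac{1}{4492}\right) - - \frac{1348}{1757} = - \frac{11949}{4492} + \frac{1348}{1757} = - \frac{14939177}{7892444} \approx -1.8928$)
$U{\left(78 \right)} - \left(N + g\right) = \frac{65}{78} - \left(63 - \frac{14939177}{7892444}\right) = 65 \cdot \frac{1}{78} - \frac{482284795}{7892444} = \frac{5}{6} - \frac{482284795}{7892444} = - \frac{1427123275}{23677332}$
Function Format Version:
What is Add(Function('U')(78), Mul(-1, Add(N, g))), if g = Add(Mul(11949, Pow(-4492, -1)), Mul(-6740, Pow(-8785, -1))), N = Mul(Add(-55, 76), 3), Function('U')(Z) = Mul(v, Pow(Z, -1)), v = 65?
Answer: Rational(-1427123275, 23677332) ≈ -60.274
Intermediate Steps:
Function('U')(Z) = Mul(65, Pow(Z, -1))
N = 63 (N = Mul(21, 3) = 63)
g = Rational(-14939177, 7892444) (g = Add(Mul(11949, Rational(-1, 4492)), Mul(-6740, Rational(-1, 8785))) = Add(Rational(-11949, 4492), Rational(1348, 1757)) = Rational(-14939177, 7892444) ≈ -1.8928)
Add(Function('U')(78), Mul(-1, Add(N, g))) = Add(Mul(65, Pow(78, -1)), Mul(-1, Add(63, Rational(-14939177, 7892444)))) = Add(Mul(65, Rational(1, 78)), Mul(-1, Rational(482284795, 7892444))) = Add(Rational(5, 6), Rational(-482284795, 7892444)) = Rational(-1427123275, 23677332)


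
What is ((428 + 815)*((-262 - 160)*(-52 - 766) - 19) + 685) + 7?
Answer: 429055703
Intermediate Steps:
((428 + 815)*((-262 - 160)*(-52 - 766) - 19) + 685) + 7 = (1243*(-422*(-818) - 19) + 685) + 7 = (1243*(345196 - 19) + 685) + 7 = (1243*345177 + 685) + 7 = (429055011 + 685) + 7 = 429055696 + 7 = 429055703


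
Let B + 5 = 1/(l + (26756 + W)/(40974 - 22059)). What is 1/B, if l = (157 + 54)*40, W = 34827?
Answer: -159704183/798502000 ≈ -0.20000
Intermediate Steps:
l = 8440 (l = 211*40 = 8440)
B = -798502000/159704183 (B = -5 + 1/(8440 + (26756 + 34827)/(40974 - 22059)) = -5 + 1/(8440 + 61583/18915) = -5 + 1/(159704183/18915) = -5 + 18915/159704183 = -798502000/159704183 ≈ -4.9999)
1/B = 1/(-798502000/159704183) = -159704183/798502000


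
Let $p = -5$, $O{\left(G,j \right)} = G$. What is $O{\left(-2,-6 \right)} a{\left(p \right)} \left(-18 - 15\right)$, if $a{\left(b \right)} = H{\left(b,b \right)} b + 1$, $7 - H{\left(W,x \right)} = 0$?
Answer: $-2244$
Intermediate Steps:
$H{\left(W,x \right)} = 7$ ($H{\left(W,x \right)} = 7 - 0 = 7 + 0 = 7$)
$a{\left(b \right)} = 1 + 7 b$ ($a{\left(b \right)} = 7 b + 1 = 1 + 7 b$)
$O{\left(-2,-6 \right)} a{\left(p \right)} \left(-18 - 15\right) = - 2 \left(1 + 7 \left(-5\right)\right) \left(-18 - 15\right) = - 2 \left(1 - 35\right) \left(-33\right) = \left(-2\right) \left(-34\right) \left(-33\right) = 68 \left(-33\right) = -2244$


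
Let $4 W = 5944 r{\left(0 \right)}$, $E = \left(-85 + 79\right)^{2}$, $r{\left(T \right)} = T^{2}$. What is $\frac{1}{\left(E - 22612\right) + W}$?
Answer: $- \frac{1}{22576} \approx -4.4295 \cdot 10^{-5}$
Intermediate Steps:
$E = 36$ ($E = \left(-6\right)^{2} = 36$)
$W = 0$ ($W = \frac{5944 \cdot 0^{2}}{4} = \frac{5944 \cdot 0}{4} = \frac{1}{4} \cdot 0 = 0$)
$\frac{1}{\left(E - 22612\right) + W} = \frac{1}{\left(36 - 22612\right) + 0} = \frac{1}{-22576 + 0} = \frac{1}{-22576} = - \frac{1}{22576}$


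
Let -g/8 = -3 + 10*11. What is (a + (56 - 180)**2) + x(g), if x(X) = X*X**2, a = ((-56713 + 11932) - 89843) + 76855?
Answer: -627264409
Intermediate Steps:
g = -856 (g = -8*(-3 + 10*11) = -8*(-3 + 110) = -8*107 = -856)
a = -57769 (a = (-44781 - 89843) + 76855 = -134624 + 76855 = -57769)
x(X) = X**3
(a + (56 - 180)**2) + x(g) = (-57769 + (56 - 180)**2) + (-856)**3 = (-57769 + (-124)**2) - 627222016 = (-57769 + 15376) - 627222016 = -42393 - 627222016 = -627264409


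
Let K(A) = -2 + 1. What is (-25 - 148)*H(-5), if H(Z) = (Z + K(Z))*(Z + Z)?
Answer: -10380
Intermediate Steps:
K(A) = -1
H(Z) = 2*Z*(-1 + Z) (H(Z) = (Z - 1)*(Z + Z) = (-1 + Z)*(2*Z) = 2*Z*(-1 + Z))
(-25 - 148)*H(-5) = (-25 - 148)*(2*(-5)*(-1 - 5)) = -346*(-5)*(-6) = -173*60 = -10380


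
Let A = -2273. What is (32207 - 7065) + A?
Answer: 22869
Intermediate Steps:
(32207 - 7065) + A = (32207 - 7065) - 2273 = 25142 - 2273 = 22869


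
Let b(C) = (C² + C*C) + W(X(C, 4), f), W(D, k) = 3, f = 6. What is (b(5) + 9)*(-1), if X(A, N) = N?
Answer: -62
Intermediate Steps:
b(C) = 3 + 2*C² (b(C) = (C² + C*C) + 3 = (C² + C²) + 3 = 2*C² + 3 = 3 + 2*C²)
(b(5) + 9)*(-1) = ((3 + 2*5²) + 9)*(-1) = ((3 + 2*25) + 9)*(-1) = ((3 + 50) + 9)*(-1) = (53 + 9)*(-1) = 62*(-1) = -62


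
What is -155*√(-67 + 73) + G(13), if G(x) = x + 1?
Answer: 14 - 155*√6 ≈ -365.67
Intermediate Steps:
G(x) = 1 + x
-155*√(-67 + 73) + G(13) = -155*√(-67 + 73) + (1 + 13) = -155*√6 + 14 = 14 - 155*√6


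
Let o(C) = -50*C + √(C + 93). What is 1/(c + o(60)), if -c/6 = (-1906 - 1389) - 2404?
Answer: 3466/108118387 - √17/324355161 ≈ 3.2045e-5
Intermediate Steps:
o(C) = √(93 + C) - 50*C (o(C) = -50*C + √(93 + C) = √(93 + C) - 50*C)
c = 34194 (c = -6*((-1906 - 1389) - 2404) = -6*(-3295 - 2404) = -6*(-5699) = 34194)
1/(c + o(60)) = 1/(34194 + (√(93 + 60) - 50*60)) = 1/(34194 + (√153 - 3000)) = 1/(34194 + (3*√17 - 3000)) = 1/(34194 + (-3000 + 3*√17)) = 1/(31194 + 3*√17)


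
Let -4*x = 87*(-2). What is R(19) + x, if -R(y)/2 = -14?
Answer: 143/2 ≈ 71.500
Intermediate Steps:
R(y) = 28 (R(y) = -2*(-14) = 28)
x = 87/2 (x = -87*(-2)/4 = -1/4*(-174) = 87/2 ≈ 43.500)
R(19) + x = 28 + 87/2 = 143/2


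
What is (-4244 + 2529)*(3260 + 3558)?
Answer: -11692870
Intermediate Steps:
(-4244 + 2529)*(3260 + 3558) = -1715*6818 = -11692870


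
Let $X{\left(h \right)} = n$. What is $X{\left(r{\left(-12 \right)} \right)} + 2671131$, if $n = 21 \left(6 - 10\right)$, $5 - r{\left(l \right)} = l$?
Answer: $2671047$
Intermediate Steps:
$r{\left(l \right)} = 5 - l$
$n = -84$ ($n = 21 \left(-4\right) = -84$)
$X{\left(h \right)} = -84$
$X{\left(r{\left(-12 \right)} \right)} + 2671131 = -84 + 2671131 = 2671047$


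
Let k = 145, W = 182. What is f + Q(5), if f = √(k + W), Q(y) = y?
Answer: 5 + √327 ≈ 23.083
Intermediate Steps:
f = √327 (f = √(145 + 182) = √327 ≈ 18.083)
f + Q(5) = √327 + 5 = 5 + √327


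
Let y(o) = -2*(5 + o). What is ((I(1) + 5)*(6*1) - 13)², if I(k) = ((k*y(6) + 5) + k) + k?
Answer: 5329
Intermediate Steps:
y(o) = -10 - 2*o
I(k) = 5 - 20*k (I(k) = ((k*(-10 - 2*6) + 5) + k) + k = ((k*(-10 - 12) + 5) + k) + k = ((k*(-22) + 5) + k) + k = ((-22*k + 5) + k) + k = ((5 - 22*k) + k) + k = (5 - 21*k) + k = 5 - 20*k)
((I(1) + 5)*(6*1) - 13)² = (((5 - 20*1) + 5)*(6*1) - 13)² = (((5 - 20) + 5)*6 - 13)² = ((-15 + 5)*6 - 13)² = (-10*6 - 13)² = (-60 - 13)² = (-73)² = 5329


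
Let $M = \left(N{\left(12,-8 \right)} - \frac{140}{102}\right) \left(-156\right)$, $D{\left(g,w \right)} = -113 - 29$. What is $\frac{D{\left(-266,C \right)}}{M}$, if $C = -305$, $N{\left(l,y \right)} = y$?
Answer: $- \frac{1207}{12428} \approx -0.097119$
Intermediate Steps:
$D{\left(g,w \right)} = -142$
$M = \frac{24856}{17}$ ($M = \left(-8 - \frac{140}{102}\right) \left(-156\right) = \left(-8 - \frac{70}{51}\right) \left(-156\right) = \left(- \frac{478}{51}\right) \left(-156\right) = \frac{24856}{17} \approx 1462.1$)
$\frac{D{\left(-266,C \right)}}{M} = - \frac{142}{\frac{24856}{17}} = \left(-142\right) \frac{17}{24856} = - \frac{1207}{12428}$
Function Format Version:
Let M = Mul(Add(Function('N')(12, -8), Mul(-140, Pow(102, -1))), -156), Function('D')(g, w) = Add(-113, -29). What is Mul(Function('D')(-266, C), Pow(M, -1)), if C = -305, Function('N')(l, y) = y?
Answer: Rational(-1207, 12428) ≈ -0.097119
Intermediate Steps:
Function('D')(g, w) = -142
M = Rational(24856, 17) (M = Mul(Add(-8, Mul(-140, Pow(102, -1))), -156) = Mul(Add(-8, Mul(-140, Rational(1, 102))), -156) = Mul(Add(-8, Rational(-70, 51)), -156) = Mul(Rational(-478, 51), -156) = Rational(24856, 17) ≈ 1462.1)
Mul(Function('D')(-266, C), Pow(M, -1)) = Mul(-142, Pow(Rational(24856, 17), -1)) = Mul(-142, Rational(17, 24856)) = Rational(-1207, 12428)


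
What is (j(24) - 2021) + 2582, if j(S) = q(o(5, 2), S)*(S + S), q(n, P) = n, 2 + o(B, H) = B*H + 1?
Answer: 993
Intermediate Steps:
o(B, H) = -1 + B*H (o(B, H) = -2 + (B*H + 1) = -2 + (1 + B*H) = -1 + B*H)
j(S) = 18*S (j(S) = (-1 + 5*2)*(S + S) = (-1 + 10)*(2*S) = 9*(2*S) = 18*S)
(j(24) - 2021) + 2582 = (18*24 - 2021) + 2582 = (432 - 2021) + 2582 = -1589 + 2582 = 993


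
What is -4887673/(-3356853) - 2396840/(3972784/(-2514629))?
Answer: 2529040108208234339/1667006486094 ≈ 1.5171e+6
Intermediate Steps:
-4887673/(-3356853) - 2396840/(3972784/(-2514629)) = -4887673*(-1/3356853) - 2396840/(3972784*(-1/2514629)) = 4887673/3356853 - 2396840/(-3972784/2514629) = 4887673/3356853 - 2396840*(-2514629/3972784) = 4887673/3356853 + 753395421545/496598 = 2529040108208234339/1667006486094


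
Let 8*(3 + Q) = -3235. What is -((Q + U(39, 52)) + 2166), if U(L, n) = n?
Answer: -14485/8 ≈ -1810.6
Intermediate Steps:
Q = -3259/8 (Q = -3 + (⅛)*(-3235) = -3 - 3235/8 = -3259/8 ≈ -407.38)
-((Q + U(39, 52)) + 2166) = -((-3259/8 + 52) + 2166) = -(-2843/8 + 2166) = -1*14485/8 = -14485/8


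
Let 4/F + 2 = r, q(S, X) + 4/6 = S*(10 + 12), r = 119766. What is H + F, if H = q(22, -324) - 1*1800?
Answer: -118266947/89823 ≈ -1316.7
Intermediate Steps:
q(S, X) = -⅔ + 22*S (q(S, X) = -⅔ + S*(10 + 12) = -⅔ + S*22 = -⅔ + 22*S)
H = -3950/3 (H = (-⅔ + 22*22) - 1*1800 = (-⅔ + 484) - 1800 = 1450/3 - 1800 = -3950/3 ≈ -1316.7)
F = 1/29941 (F = 4/(-2 + 119766) = 4/119764 = 4*(1/119764) = 1/29941 ≈ 3.3399e-5)
H + F = -3950/3 + 1/29941 = -118266947/89823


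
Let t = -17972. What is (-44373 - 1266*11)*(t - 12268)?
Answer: 1762961760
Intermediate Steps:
(-44373 - 1266*11)*(t - 12268) = (-44373 - 1266*11)*(-17972 - 12268) = (-44373 - 13926)*(-30240) = -58299*(-30240) = 1762961760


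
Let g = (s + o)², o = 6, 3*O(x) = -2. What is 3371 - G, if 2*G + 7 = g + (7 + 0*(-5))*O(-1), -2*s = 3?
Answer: 80801/24 ≈ 3366.7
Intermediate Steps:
O(x) = -⅔ (O(x) = (⅓)*(-2) = -⅔)
s = -3/2 (s = -½*3 = -3/2 ≈ -1.5000)
g = 81/4 (g = (-3/2 + 6)² = (9/2)² = 81/4 ≈ 20.250)
G = 103/24 (G = -7/2 + (81/4 + (7 + 0*(-5))*(-⅔))/2 = -7/2 + (81/4 + (7 + 0)*(-⅔))/2 = -7/2 + (81/4 + 7*(-⅔))/2 = -7/2 + (81/4 - 14/3)/2 = -7/2 + (½)*(187/12) = -7/2 + 187/24 = 103/24 ≈ 4.2917)
3371 - G = 3371 - 1*103/24 = 3371 - 103/24 = 80801/24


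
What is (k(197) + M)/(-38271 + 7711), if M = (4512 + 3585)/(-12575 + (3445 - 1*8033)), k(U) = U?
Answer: -562169/87416880 ≈ -0.0064309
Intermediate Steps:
M = -2699/5721 (M = 8097/(-12575 + (3445 - 8033)) = 8097/(-12575 - 4588) = 8097/(-17163) = 8097*(-1/17163) = -2699/5721 ≈ -0.47177)
(k(197) + M)/(-38271 + 7711) = (197 - 2699/5721)/(-38271 + 7711) = (1124338/5721)/(-30560) = (1124338/5721)*(-1/30560) = -562169/87416880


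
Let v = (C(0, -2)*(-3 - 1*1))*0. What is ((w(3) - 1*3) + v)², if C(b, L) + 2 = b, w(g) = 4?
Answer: 1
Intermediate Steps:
C(b, L) = -2 + b
v = 0 (v = ((-2 + 0)*(-3 - 1*1))*0 = -2*(-3 - 1)*0 = -2*(-4)*0 = 8*0 = 0)
((w(3) - 1*3) + v)² = ((4 - 1*3) + 0)² = ((4 - 3) + 0)² = (1 + 0)² = 1² = 1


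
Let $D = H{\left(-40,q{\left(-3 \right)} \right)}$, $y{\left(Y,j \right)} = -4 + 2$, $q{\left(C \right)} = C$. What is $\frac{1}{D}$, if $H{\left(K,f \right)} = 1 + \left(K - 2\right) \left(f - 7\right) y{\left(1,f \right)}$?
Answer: $- \frac{1}{839} \approx -0.0011919$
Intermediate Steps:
$y{\left(Y,j \right)} = -2$
$H{\left(K,f \right)} = 1 - 2 \left(-7 + f\right) \left(-2 + K\right)$ ($H{\left(K,f \right)} = 1 + \left(K - 2\right) \left(f - 7\right) \left(-2\right) = 1 + \left(-2 + K\right) \left(-7 + f\right) \left(-2\right) = 1 + \left(-7 + f\right) \left(-2 + K\right) \left(-2\right) = 1 - 2 \left(-7 + f\right) \left(-2 + K\right)$)
$D = -839$ ($D = -27 + 4 \left(-3\right) + 14 \left(-40\right) - \left(-80\right) \left(-3\right) = -27 - 12 - 560 - 240 = -839$)
$\frac{1}{D} = \frac{1}{-839} = - \frac{1}{839}$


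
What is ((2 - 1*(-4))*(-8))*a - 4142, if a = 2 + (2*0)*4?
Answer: -4238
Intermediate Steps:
a = 2 (a = 2 + 0*4 = 2 + 0 = 2)
((2 - 1*(-4))*(-8))*a - 4142 = ((2 - 1*(-4))*(-8))*2 - 4142 = ((2 + 4)*(-8))*2 - 4142 = (6*(-8))*2 - 4142 = -48*2 - 4142 = -96 - 4142 = -4238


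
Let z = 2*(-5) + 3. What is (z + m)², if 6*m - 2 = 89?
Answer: 2401/36 ≈ 66.694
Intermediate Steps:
m = 91/6 (m = ⅓ + (⅙)*89 = ⅓ + 89/6 = 91/6 ≈ 15.167)
z = -7 (z = -10 + 3 = -7)
(z + m)² = (-7 + 91/6)² = (49/6)² = 2401/36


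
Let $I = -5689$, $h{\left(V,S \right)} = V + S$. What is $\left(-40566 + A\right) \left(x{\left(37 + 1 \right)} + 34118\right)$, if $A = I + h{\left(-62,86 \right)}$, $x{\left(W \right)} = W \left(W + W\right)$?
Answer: $-1710824386$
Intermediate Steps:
$h{\left(V,S \right)} = S + V$
$x{\left(W \right)} = 2 W^{2}$ ($x{\left(W \right)} = W 2 W = 2 W^{2}$)
$A = -5665$ ($A = -5689 + \left(86 - 62\right) = -5689 + 24 = -5665$)
$\left(-40566 + A\right) \left(x{\left(37 + 1 \right)} + 34118\right) = \left(-40566 - 5665\right) \left(2 \left(37 + 1\right)^{2} + 34118\right) = - 46231 \left(2 \cdot 38^{2} + 34118\right) = - 46231 \left(2 \cdot 1444 + 34118\right) = - 46231 \left(2888 + 34118\right) = \left(-46231\right) 37006 = -1710824386$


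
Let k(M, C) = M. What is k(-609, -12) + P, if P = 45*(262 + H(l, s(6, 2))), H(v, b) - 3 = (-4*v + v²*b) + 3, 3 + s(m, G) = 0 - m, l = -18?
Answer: -116529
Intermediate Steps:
s(m, G) = -3 - m (s(m, G) = -3 + (0 - m) = -3 - m)
H(v, b) = 6 - 4*v + b*v² (H(v, b) = 3 + ((-4*v + v²*b) + 3) = 3 + ((-4*v + b*v²) + 3) = 3 + (3 - 4*v + b*v²) = 6 - 4*v + b*v²)
P = -115920 (P = 45*(262 + (6 - 4*(-18) + (-3 - 1*6)*(-18)²)) = 45*(262 + (6 + 72 + (-3 - 6)*324)) = 45*(262 + (6 + 72 - 9*324)) = 45*(262 + (6 + 72 - 2916)) = 45*(262 - 2838) = 45*(-2576) = -115920)
k(-609, -12) + P = -609 - 115920 = -116529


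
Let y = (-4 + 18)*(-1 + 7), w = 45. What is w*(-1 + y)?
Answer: 3735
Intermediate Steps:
y = 84 (y = 14*6 = 84)
w*(-1 + y) = 45*(-1 + 84) = 45*83 = 3735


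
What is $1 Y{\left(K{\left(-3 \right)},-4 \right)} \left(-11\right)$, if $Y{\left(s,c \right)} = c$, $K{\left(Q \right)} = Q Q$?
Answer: $44$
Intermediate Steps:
$K{\left(Q \right)} = Q^{2}$
$1 Y{\left(K{\left(-3 \right)},-4 \right)} \left(-11\right) = 1 \left(-4\right) \left(-11\right) = \left(-4\right) \left(-11\right) = 44$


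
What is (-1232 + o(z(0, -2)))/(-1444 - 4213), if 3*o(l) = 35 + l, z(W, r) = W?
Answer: 3661/16971 ≈ 0.21572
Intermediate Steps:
o(l) = 35/3 + l/3 (o(l) = (35 + l)/3 = 35/3 + l/3)
(-1232 + o(z(0, -2)))/(-1444 - 4213) = (-1232 + (35/3 + (⅓)*0))/(-1444 - 4213) = (-1232 + (35/3 + 0))/(-5657) = (-1232 + 35/3)*(-1/5657) = -3661/3*(-1/5657) = 3661/16971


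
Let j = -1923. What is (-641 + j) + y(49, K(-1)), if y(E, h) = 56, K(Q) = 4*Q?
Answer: -2508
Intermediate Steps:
(-641 + j) + y(49, K(-1)) = (-641 - 1923) + 56 = -2564 + 56 = -2508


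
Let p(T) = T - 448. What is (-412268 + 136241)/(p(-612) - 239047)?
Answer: 276027/240107 ≈ 1.1496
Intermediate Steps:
p(T) = -448 + T
(-412268 + 136241)/(p(-612) - 239047) = (-412268 + 136241)/((-448 - 612) - 239047) = -276027/(-1060 - 239047) = -276027/(-240107) = -276027*(-1/240107) = 276027/240107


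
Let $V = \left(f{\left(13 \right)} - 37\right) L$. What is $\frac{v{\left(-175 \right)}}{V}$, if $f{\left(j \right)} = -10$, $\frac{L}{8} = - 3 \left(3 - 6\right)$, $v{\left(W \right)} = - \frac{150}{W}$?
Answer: $- \frac{1}{3948} \approx -0.00025329$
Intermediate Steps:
$L = 72$ ($L = 8 \left(- 3 \left(3 - 6\right)\right) = 8 \left(\left(-3\right) \left(-3\right)\right) = 8 \cdot 9 = 72$)
$V = -3384$ ($V = \left(-10 - 37\right) 72 = \left(-47\right) 72 = -3384$)
$\frac{v{\left(-175 \right)}}{V} = \frac{\left(-150\right) \frac{1}{-175}}{-3384} = \left(-150\right) \left(- \frac{1}{175}\right) \left(- \frac{1}{3384}\right) = \frac{6}{7} \left(- \frac{1}{3384}\right) = - \frac{1}{3948}$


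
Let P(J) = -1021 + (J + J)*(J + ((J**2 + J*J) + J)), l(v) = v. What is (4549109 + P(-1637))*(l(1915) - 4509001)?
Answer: 79017601877717328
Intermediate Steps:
P(J) = -1021 + 2*J*(2*J + 2*J**2) (P(J) = -1021 + (2*J)*(J + ((J**2 + J**2) + J)) = -1021 + (2*J)*(J + (2*J**2 + J)) = -1021 + (2*J)*(J + (J + 2*J**2)) = -1021 + (2*J)*(2*J + 2*J**2) = -1021 + 2*J*(2*J + 2*J**2))
(4549109 + P(-1637))*(l(1915) - 4509001) = (4549109 + (-1021 + 4*(-1637)**2 + 4*(-1637)**3))*(1915 - 4509001) = (4549109 + (-1021 + 4*2679769 + 4*(-4386781853)))*(-4507086) = (4549109 + (-1021 + 10719076 - 17547127412))*(-4507086) = (4549109 - 17536409357)*(-4507086) = -17531860248*(-4507086) = 79017601877717328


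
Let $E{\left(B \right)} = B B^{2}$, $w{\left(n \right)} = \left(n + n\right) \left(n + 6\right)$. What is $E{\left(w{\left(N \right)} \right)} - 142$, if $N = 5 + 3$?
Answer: $11239282$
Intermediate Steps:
$N = 8$
$w{\left(n \right)} = 2 n \left(6 + n\right)$
$E{\left(B \right)} = B^{3}$
$E{\left(w{\left(N \right)} \right)} - 142 = \left(2 \cdot 8 \left(6 + 8\right)\right)^{3} - 142 = \left(2 \cdot 8 \cdot 14\right)^{3} - 142 = 224^{3} - 142 = 11239424 - 142 = 11239282$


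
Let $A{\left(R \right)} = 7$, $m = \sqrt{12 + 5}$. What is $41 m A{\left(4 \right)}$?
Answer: $287 \sqrt{17} \approx 1183.3$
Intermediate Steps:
$m = \sqrt{17} \approx 4.1231$
$41 m A{\left(4 \right)} = 41 \sqrt{17} \cdot 7 = 287 \sqrt{17}$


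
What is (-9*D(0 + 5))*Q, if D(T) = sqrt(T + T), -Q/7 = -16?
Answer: -1008*sqrt(10) ≈ -3187.6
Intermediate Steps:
Q = 112 (Q = -7*(-16) = 112)
D(T) = sqrt(2)*sqrt(T) (D(T) = sqrt(2*T) = sqrt(2)*sqrt(T))
(-9*D(0 + 5))*Q = -9*sqrt(2)*sqrt(0 + 5)*112 = -9*sqrt(2)*sqrt(5)*112 = -9*sqrt(10)*112 = -1008*sqrt(10)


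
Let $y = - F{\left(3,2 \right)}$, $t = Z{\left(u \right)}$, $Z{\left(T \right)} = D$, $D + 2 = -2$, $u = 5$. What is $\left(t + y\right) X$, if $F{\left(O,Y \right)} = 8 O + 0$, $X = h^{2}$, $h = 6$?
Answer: $-1008$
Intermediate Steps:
$D = -4$ ($D = -2 - 2 = -4$)
$Z{\left(T \right)} = -4$
$X = 36$ ($X = 6^{2} = 36$)
$t = -4$
$F{\left(O,Y \right)} = 8 O$
$y = -24$ ($y = - 8 \cdot 3 = \left(-1\right) 24 = -24$)
$\left(t + y\right) X = \left(-4 - 24\right) 36 = \left(-28\right) 36 = -1008$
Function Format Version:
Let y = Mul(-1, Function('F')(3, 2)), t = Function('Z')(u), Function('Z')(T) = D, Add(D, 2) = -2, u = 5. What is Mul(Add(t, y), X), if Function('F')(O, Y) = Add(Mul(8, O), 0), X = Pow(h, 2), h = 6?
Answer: -1008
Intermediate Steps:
D = -4 (D = Add(-2, -2) = -4)
Function('Z')(T) = -4
X = 36 (X = Pow(6, 2) = 36)
t = -4
Function('F')(O, Y) = Mul(8, O)
y = -24 (y = Mul(-1, Mul(8, 3)) = Mul(-1, 24) = -24)
Mul(Add(t, y), X) = Mul(Add(-4, -24), 36) = Mul(-28, 36) = -1008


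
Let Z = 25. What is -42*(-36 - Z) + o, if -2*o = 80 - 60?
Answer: 2552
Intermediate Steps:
o = -10 (o = -(80 - 60)/2 = -½*20 = -10)
-42*(-36 - Z) + o = -42*(-36 - 1*25) - 10 = -42*(-36 - 25) - 10 = -42*(-61) - 10 = 2562 - 10 = 2552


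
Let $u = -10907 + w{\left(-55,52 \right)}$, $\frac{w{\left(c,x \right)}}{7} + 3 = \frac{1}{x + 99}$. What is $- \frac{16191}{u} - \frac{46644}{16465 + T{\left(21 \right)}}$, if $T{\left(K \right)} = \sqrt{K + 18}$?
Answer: $- \frac{302247532866117}{223670754769253} + \frac{23322 \sqrt{39}}{135548093} \approx -1.3502$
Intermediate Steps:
$T{\left(K \right)} = \sqrt{18 + K}$
$w{\left(c,x \right)} = -21 + \frac{7}{99 + x}$ ($w{\left(c,x \right)} = -21 + \frac{7}{x + 99} = -21 + \frac{7}{99 + x}$)
$u = - \frac{1650121}{151}$ ($u = -10907 + \frac{7 \left(-296 - 156\right)}{99 + 52} = -10907 + \frac{7 \left(-296 - 156\right)}{151} = -10907 + 7 \cdot \frac{1}{151} \left(-452\right) = -10907 - \frac{3164}{151} = - \frac{1650121}{151} \approx -10928.0$)
$- \frac{16191}{u} - \frac{46644}{16465 + T{\left(21 \right)}} = - \frac{16191}{- \frac{1650121}{151}} - \frac{46644}{16465 + \sqrt{18 + 21}} = \left(-16191\right) \left(- \frac{151}{1650121}\right) - \frac{46644}{16465 + \sqrt{39}} = \frac{2444841}{1650121} - \frac{46644}{16465 + \sqrt{39}}$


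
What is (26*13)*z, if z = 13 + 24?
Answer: 12506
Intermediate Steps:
z = 37
(26*13)*z = (26*13)*37 = 338*37 = 12506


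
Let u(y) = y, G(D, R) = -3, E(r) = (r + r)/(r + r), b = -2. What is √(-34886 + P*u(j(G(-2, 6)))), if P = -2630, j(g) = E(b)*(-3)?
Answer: 2*I*√6749 ≈ 164.3*I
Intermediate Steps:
E(r) = 1 (E(r) = (2*r)/((2*r)) = (2*r)*(1/(2*r)) = 1)
j(g) = -3 (j(g) = 1*(-3) = -3)
√(-34886 + P*u(j(G(-2, 6)))) = √(-34886 - 2630*(-3)) = √(-34886 + 7890) = √(-26996) = 2*I*√6749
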